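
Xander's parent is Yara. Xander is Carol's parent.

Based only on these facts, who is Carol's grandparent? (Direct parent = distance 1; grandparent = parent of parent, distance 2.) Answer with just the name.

Reconstructing the parent chain from the given facts:
  Yara -> Xander -> Carol
(each arrow means 'parent of the next')
Positions in the chain (0 = top):
  position of Yara: 0
  position of Xander: 1
  position of Carol: 2

Carol is at position 2; the grandparent is 2 steps up the chain, i.e. position 0: Yara.

Answer: Yara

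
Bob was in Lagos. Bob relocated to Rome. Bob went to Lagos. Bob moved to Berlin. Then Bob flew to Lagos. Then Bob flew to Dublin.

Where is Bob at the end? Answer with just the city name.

Answer: Dublin

Derivation:
Tracking Bob's location:
Start: Bob is in Lagos.
After move 1: Lagos -> Rome. Bob is in Rome.
After move 2: Rome -> Lagos. Bob is in Lagos.
After move 3: Lagos -> Berlin. Bob is in Berlin.
After move 4: Berlin -> Lagos. Bob is in Lagos.
After move 5: Lagos -> Dublin. Bob is in Dublin.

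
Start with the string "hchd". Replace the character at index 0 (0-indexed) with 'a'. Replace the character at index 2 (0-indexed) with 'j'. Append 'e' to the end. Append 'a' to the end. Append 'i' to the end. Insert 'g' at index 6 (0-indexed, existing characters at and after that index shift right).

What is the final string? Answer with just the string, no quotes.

Answer: acjdeagi

Derivation:
Applying each edit step by step:
Start: "hchd"
Op 1 (replace idx 0: 'h' -> 'a'): "hchd" -> "achd"
Op 2 (replace idx 2: 'h' -> 'j'): "achd" -> "acjd"
Op 3 (append 'e'): "acjd" -> "acjde"
Op 4 (append 'a'): "acjde" -> "acjdea"
Op 5 (append 'i'): "acjdea" -> "acjdeai"
Op 6 (insert 'g' at idx 6): "acjdeai" -> "acjdeagi"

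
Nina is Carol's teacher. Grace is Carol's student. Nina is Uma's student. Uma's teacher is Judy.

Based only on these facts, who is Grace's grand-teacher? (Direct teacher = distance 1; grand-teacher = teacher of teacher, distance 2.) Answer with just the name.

Reconstructing the teacher chain from the given facts:
  Judy -> Uma -> Nina -> Carol -> Grace
(each arrow means 'teacher of the next')
Positions in the chain (0 = top):
  position of Judy: 0
  position of Uma: 1
  position of Nina: 2
  position of Carol: 3
  position of Grace: 4

Grace is at position 4; the grand-teacher is 2 steps up the chain, i.e. position 2: Nina.

Answer: Nina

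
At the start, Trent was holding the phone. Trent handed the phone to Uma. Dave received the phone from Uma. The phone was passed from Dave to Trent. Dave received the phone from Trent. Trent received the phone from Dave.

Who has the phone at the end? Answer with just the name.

Answer: Trent

Derivation:
Tracking the phone through each event:
Start: Trent has the phone.
After event 1: Uma has the phone.
After event 2: Dave has the phone.
After event 3: Trent has the phone.
After event 4: Dave has the phone.
After event 5: Trent has the phone.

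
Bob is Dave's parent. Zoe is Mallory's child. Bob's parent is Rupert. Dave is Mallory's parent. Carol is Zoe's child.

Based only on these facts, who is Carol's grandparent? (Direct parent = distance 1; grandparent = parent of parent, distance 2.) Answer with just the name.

Answer: Mallory

Derivation:
Reconstructing the parent chain from the given facts:
  Rupert -> Bob -> Dave -> Mallory -> Zoe -> Carol
(each arrow means 'parent of the next')
Positions in the chain (0 = top):
  position of Rupert: 0
  position of Bob: 1
  position of Dave: 2
  position of Mallory: 3
  position of Zoe: 4
  position of Carol: 5

Carol is at position 5; the grandparent is 2 steps up the chain, i.e. position 3: Mallory.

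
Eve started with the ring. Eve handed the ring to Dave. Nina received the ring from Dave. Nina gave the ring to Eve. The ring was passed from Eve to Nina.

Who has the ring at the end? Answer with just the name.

Tracking the ring through each event:
Start: Eve has the ring.
After event 1: Dave has the ring.
After event 2: Nina has the ring.
After event 3: Eve has the ring.
After event 4: Nina has the ring.

Answer: Nina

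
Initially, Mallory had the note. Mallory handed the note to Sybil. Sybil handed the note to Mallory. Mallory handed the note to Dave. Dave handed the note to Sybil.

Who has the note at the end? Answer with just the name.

Answer: Sybil

Derivation:
Tracking the note through each event:
Start: Mallory has the note.
After event 1: Sybil has the note.
After event 2: Mallory has the note.
After event 3: Dave has the note.
After event 4: Sybil has the note.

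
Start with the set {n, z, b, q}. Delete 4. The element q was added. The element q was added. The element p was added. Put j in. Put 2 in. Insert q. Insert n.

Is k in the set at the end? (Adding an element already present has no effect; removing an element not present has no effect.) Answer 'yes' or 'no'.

Answer: no

Derivation:
Tracking the set through each operation:
Start: {b, n, q, z}
Event 1 (remove 4): not present, no change. Set: {b, n, q, z}
Event 2 (add q): already present, no change. Set: {b, n, q, z}
Event 3 (add q): already present, no change. Set: {b, n, q, z}
Event 4 (add p): added. Set: {b, n, p, q, z}
Event 5 (add j): added. Set: {b, j, n, p, q, z}
Event 6 (add 2): added. Set: {2, b, j, n, p, q, z}
Event 7 (add q): already present, no change. Set: {2, b, j, n, p, q, z}
Event 8 (add n): already present, no change. Set: {2, b, j, n, p, q, z}

Final set: {2, b, j, n, p, q, z} (size 7)
k is NOT in the final set.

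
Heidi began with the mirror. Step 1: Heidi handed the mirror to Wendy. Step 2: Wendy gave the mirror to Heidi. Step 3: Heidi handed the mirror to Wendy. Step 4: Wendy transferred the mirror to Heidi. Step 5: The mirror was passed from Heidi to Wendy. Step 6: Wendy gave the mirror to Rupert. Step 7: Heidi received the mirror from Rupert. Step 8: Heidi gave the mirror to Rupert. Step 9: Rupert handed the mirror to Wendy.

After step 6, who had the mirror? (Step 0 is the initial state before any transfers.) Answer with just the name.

Answer: Rupert

Derivation:
Tracking the mirror holder through step 6:
After step 0 (start): Heidi
After step 1: Wendy
After step 2: Heidi
After step 3: Wendy
After step 4: Heidi
After step 5: Wendy
After step 6: Rupert

At step 6, the holder is Rupert.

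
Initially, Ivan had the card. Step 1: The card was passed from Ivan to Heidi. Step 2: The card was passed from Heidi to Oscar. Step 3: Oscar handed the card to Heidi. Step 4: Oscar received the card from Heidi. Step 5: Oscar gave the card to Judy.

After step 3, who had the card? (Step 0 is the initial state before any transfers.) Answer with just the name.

Tracking the card holder through step 3:
After step 0 (start): Ivan
After step 1: Heidi
After step 2: Oscar
After step 3: Heidi

At step 3, the holder is Heidi.

Answer: Heidi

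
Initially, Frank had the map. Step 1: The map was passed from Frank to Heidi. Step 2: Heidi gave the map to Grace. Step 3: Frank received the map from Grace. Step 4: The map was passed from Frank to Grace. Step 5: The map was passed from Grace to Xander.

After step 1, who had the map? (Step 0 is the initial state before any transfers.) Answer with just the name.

Answer: Heidi

Derivation:
Tracking the map holder through step 1:
After step 0 (start): Frank
After step 1: Heidi

At step 1, the holder is Heidi.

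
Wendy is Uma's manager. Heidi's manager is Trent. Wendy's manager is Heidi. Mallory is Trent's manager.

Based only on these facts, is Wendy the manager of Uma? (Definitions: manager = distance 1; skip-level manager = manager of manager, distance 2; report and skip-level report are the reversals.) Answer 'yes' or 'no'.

Answer: yes

Derivation:
Reconstructing the manager chain from the given facts:
  Mallory -> Trent -> Heidi -> Wendy -> Uma
(each arrow means 'manager of the next')
Positions in the chain (0 = top):
  position of Mallory: 0
  position of Trent: 1
  position of Heidi: 2
  position of Wendy: 3
  position of Uma: 4

Wendy is at position 3, Uma is at position 4; signed distance (j - i) = 1.
'manager' requires j - i = 1. Actual distance is 1, so the relation HOLDS.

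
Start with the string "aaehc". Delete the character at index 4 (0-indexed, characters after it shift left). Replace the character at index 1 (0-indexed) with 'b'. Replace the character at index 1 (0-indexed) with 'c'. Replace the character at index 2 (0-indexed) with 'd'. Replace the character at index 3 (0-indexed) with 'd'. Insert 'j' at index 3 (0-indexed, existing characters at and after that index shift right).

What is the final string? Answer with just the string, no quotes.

Applying each edit step by step:
Start: "aaehc"
Op 1 (delete idx 4 = 'c'): "aaehc" -> "aaeh"
Op 2 (replace idx 1: 'a' -> 'b'): "aaeh" -> "abeh"
Op 3 (replace idx 1: 'b' -> 'c'): "abeh" -> "aceh"
Op 4 (replace idx 2: 'e' -> 'd'): "aceh" -> "acdh"
Op 5 (replace idx 3: 'h' -> 'd'): "acdh" -> "acdd"
Op 6 (insert 'j' at idx 3): "acdd" -> "acdjd"

Answer: acdjd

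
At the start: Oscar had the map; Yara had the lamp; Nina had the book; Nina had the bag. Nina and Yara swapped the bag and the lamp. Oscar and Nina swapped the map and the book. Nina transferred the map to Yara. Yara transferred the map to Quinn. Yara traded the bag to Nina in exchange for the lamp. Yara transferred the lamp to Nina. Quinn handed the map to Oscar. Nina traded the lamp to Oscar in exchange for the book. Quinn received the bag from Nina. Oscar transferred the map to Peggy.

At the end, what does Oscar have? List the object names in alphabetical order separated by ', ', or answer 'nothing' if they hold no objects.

Answer: lamp

Derivation:
Tracking all object holders:
Start: map:Oscar, lamp:Yara, book:Nina, bag:Nina
Event 1 (swap bag<->lamp: now bag:Yara, lamp:Nina). State: map:Oscar, lamp:Nina, book:Nina, bag:Yara
Event 2 (swap map<->book: now map:Nina, book:Oscar). State: map:Nina, lamp:Nina, book:Oscar, bag:Yara
Event 3 (give map: Nina -> Yara). State: map:Yara, lamp:Nina, book:Oscar, bag:Yara
Event 4 (give map: Yara -> Quinn). State: map:Quinn, lamp:Nina, book:Oscar, bag:Yara
Event 5 (swap bag<->lamp: now bag:Nina, lamp:Yara). State: map:Quinn, lamp:Yara, book:Oscar, bag:Nina
Event 6 (give lamp: Yara -> Nina). State: map:Quinn, lamp:Nina, book:Oscar, bag:Nina
Event 7 (give map: Quinn -> Oscar). State: map:Oscar, lamp:Nina, book:Oscar, bag:Nina
Event 8 (swap lamp<->book: now lamp:Oscar, book:Nina). State: map:Oscar, lamp:Oscar, book:Nina, bag:Nina
Event 9 (give bag: Nina -> Quinn). State: map:Oscar, lamp:Oscar, book:Nina, bag:Quinn
Event 10 (give map: Oscar -> Peggy). State: map:Peggy, lamp:Oscar, book:Nina, bag:Quinn

Final state: map:Peggy, lamp:Oscar, book:Nina, bag:Quinn
Oscar holds: lamp.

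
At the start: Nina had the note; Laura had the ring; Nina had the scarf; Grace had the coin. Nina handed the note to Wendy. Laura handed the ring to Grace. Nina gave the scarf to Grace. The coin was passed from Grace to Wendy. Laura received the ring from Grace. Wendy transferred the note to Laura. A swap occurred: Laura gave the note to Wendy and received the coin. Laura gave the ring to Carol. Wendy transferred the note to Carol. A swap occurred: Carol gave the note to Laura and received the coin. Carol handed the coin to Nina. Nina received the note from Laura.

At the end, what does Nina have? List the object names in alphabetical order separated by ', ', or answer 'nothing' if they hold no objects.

Answer: coin, note

Derivation:
Tracking all object holders:
Start: note:Nina, ring:Laura, scarf:Nina, coin:Grace
Event 1 (give note: Nina -> Wendy). State: note:Wendy, ring:Laura, scarf:Nina, coin:Grace
Event 2 (give ring: Laura -> Grace). State: note:Wendy, ring:Grace, scarf:Nina, coin:Grace
Event 3 (give scarf: Nina -> Grace). State: note:Wendy, ring:Grace, scarf:Grace, coin:Grace
Event 4 (give coin: Grace -> Wendy). State: note:Wendy, ring:Grace, scarf:Grace, coin:Wendy
Event 5 (give ring: Grace -> Laura). State: note:Wendy, ring:Laura, scarf:Grace, coin:Wendy
Event 6 (give note: Wendy -> Laura). State: note:Laura, ring:Laura, scarf:Grace, coin:Wendy
Event 7 (swap note<->coin: now note:Wendy, coin:Laura). State: note:Wendy, ring:Laura, scarf:Grace, coin:Laura
Event 8 (give ring: Laura -> Carol). State: note:Wendy, ring:Carol, scarf:Grace, coin:Laura
Event 9 (give note: Wendy -> Carol). State: note:Carol, ring:Carol, scarf:Grace, coin:Laura
Event 10 (swap note<->coin: now note:Laura, coin:Carol). State: note:Laura, ring:Carol, scarf:Grace, coin:Carol
Event 11 (give coin: Carol -> Nina). State: note:Laura, ring:Carol, scarf:Grace, coin:Nina
Event 12 (give note: Laura -> Nina). State: note:Nina, ring:Carol, scarf:Grace, coin:Nina

Final state: note:Nina, ring:Carol, scarf:Grace, coin:Nina
Nina holds: coin, note.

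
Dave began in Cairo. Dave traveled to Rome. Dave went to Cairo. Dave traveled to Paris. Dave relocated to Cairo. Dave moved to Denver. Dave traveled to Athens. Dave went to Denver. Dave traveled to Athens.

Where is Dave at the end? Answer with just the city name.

Answer: Athens

Derivation:
Tracking Dave's location:
Start: Dave is in Cairo.
After move 1: Cairo -> Rome. Dave is in Rome.
After move 2: Rome -> Cairo. Dave is in Cairo.
After move 3: Cairo -> Paris. Dave is in Paris.
After move 4: Paris -> Cairo. Dave is in Cairo.
After move 5: Cairo -> Denver. Dave is in Denver.
After move 6: Denver -> Athens. Dave is in Athens.
After move 7: Athens -> Denver. Dave is in Denver.
After move 8: Denver -> Athens. Dave is in Athens.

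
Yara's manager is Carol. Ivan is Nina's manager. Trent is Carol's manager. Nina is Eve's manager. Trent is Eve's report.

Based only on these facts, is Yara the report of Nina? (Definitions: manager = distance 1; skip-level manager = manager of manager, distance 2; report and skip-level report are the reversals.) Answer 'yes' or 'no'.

Answer: no

Derivation:
Reconstructing the manager chain from the given facts:
  Ivan -> Nina -> Eve -> Trent -> Carol -> Yara
(each arrow means 'manager of the next')
Positions in the chain (0 = top):
  position of Ivan: 0
  position of Nina: 1
  position of Eve: 2
  position of Trent: 3
  position of Carol: 4
  position of Yara: 5

Yara is at position 5, Nina is at position 1; signed distance (j - i) = -4.
'report' requires j - i = -1. Actual distance is -4, so the relation does NOT hold.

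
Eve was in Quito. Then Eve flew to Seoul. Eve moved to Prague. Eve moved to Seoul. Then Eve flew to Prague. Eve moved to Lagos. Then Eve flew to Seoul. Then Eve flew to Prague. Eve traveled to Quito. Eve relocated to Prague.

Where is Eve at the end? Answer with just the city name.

Answer: Prague

Derivation:
Tracking Eve's location:
Start: Eve is in Quito.
After move 1: Quito -> Seoul. Eve is in Seoul.
After move 2: Seoul -> Prague. Eve is in Prague.
After move 3: Prague -> Seoul. Eve is in Seoul.
After move 4: Seoul -> Prague. Eve is in Prague.
After move 5: Prague -> Lagos. Eve is in Lagos.
After move 6: Lagos -> Seoul. Eve is in Seoul.
After move 7: Seoul -> Prague. Eve is in Prague.
After move 8: Prague -> Quito. Eve is in Quito.
After move 9: Quito -> Prague. Eve is in Prague.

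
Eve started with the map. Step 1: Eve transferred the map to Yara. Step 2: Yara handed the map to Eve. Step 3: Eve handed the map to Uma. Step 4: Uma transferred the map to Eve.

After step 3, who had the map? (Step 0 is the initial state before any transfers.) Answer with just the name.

Tracking the map holder through step 3:
After step 0 (start): Eve
After step 1: Yara
After step 2: Eve
After step 3: Uma

At step 3, the holder is Uma.

Answer: Uma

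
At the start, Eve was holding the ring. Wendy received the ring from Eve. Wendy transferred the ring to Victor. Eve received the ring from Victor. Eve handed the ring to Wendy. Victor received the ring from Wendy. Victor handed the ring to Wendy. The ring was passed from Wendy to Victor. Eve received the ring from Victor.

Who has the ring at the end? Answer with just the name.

Tracking the ring through each event:
Start: Eve has the ring.
After event 1: Wendy has the ring.
After event 2: Victor has the ring.
After event 3: Eve has the ring.
After event 4: Wendy has the ring.
After event 5: Victor has the ring.
After event 6: Wendy has the ring.
After event 7: Victor has the ring.
After event 8: Eve has the ring.

Answer: Eve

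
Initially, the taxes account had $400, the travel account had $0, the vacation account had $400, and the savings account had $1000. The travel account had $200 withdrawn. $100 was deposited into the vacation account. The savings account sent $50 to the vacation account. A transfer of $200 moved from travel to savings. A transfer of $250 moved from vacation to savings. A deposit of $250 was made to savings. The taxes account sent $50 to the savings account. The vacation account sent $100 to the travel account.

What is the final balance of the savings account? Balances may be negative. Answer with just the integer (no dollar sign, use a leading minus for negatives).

Tracking account balances step by step:
Start: taxes=400, travel=0, vacation=400, savings=1000
Event 1 (withdraw 200 from travel): travel: 0 - 200 = -200. Balances: taxes=400, travel=-200, vacation=400, savings=1000
Event 2 (deposit 100 to vacation): vacation: 400 + 100 = 500. Balances: taxes=400, travel=-200, vacation=500, savings=1000
Event 3 (transfer 50 savings -> vacation): savings: 1000 - 50 = 950, vacation: 500 + 50 = 550. Balances: taxes=400, travel=-200, vacation=550, savings=950
Event 4 (transfer 200 travel -> savings): travel: -200 - 200 = -400, savings: 950 + 200 = 1150. Balances: taxes=400, travel=-400, vacation=550, savings=1150
Event 5 (transfer 250 vacation -> savings): vacation: 550 - 250 = 300, savings: 1150 + 250 = 1400. Balances: taxes=400, travel=-400, vacation=300, savings=1400
Event 6 (deposit 250 to savings): savings: 1400 + 250 = 1650. Balances: taxes=400, travel=-400, vacation=300, savings=1650
Event 7 (transfer 50 taxes -> savings): taxes: 400 - 50 = 350, savings: 1650 + 50 = 1700. Balances: taxes=350, travel=-400, vacation=300, savings=1700
Event 8 (transfer 100 vacation -> travel): vacation: 300 - 100 = 200, travel: -400 + 100 = -300. Balances: taxes=350, travel=-300, vacation=200, savings=1700

Final balance of savings: 1700

Answer: 1700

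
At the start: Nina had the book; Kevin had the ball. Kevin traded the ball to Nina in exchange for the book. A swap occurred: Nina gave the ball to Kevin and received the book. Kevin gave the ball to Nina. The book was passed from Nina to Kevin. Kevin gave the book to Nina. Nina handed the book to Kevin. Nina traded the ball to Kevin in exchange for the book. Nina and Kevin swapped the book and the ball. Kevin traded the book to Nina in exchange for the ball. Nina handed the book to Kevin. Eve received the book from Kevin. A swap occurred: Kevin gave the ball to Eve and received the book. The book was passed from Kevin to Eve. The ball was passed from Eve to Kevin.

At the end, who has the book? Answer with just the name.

Tracking all object holders:
Start: book:Nina, ball:Kevin
Event 1 (swap ball<->book: now ball:Nina, book:Kevin). State: book:Kevin, ball:Nina
Event 2 (swap ball<->book: now ball:Kevin, book:Nina). State: book:Nina, ball:Kevin
Event 3 (give ball: Kevin -> Nina). State: book:Nina, ball:Nina
Event 4 (give book: Nina -> Kevin). State: book:Kevin, ball:Nina
Event 5 (give book: Kevin -> Nina). State: book:Nina, ball:Nina
Event 6 (give book: Nina -> Kevin). State: book:Kevin, ball:Nina
Event 7 (swap ball<->book: now ball:Kevin, book:Nina). State: book:Nina, ball:Kevin
Event 8 (swap book<->ball: now book:Kevin, ball:Nina). State: book:Kevin, ball:Nina
Event 9 (swap book<->ball: now book:Nina, ball:Kevin). State: book:Nina, ball:Kevin
Event 10 (give book: Nina -> Kevin). State: book:Kevin, ball:Kevin
Event 11 (give book: Kevin -> Eve). State: book:Eve, ball:Kevin
Event 12 (swap ball<->book: now ball:Eve, book:Kevin). State: book:Kevin, ball:Eve
Event 13 (give book: Kevin -> Eve). State: book:Eve, ball:Eve
Event 14 (give ball: Eve -> Kevin). State: book:Eve, ball:Kevin

Final state: book:Eve, ball:Kevin
The book is held by Eve.

Answer: Eve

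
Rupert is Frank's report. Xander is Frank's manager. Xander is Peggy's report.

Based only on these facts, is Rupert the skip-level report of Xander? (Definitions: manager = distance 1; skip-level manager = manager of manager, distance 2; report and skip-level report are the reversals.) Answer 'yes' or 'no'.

Answer: yes

Derivation:
Reconstructing the manager chain from the given facts:
  Peggy -> Xander -> Frank -> Rupert
(each arrow means 'manager of the next')
Positions in the chain (0 = top):
  position of Peggy: 0
  position of Xander: 1
  position of Frank: 2
  position of Rupert: 3

Rupert is at position 3, Xander is at position 1; signed distance (j - i) = -2.
'skip-level report' requires j - i = -2. Actual distance is -2, so the relation HOLDS.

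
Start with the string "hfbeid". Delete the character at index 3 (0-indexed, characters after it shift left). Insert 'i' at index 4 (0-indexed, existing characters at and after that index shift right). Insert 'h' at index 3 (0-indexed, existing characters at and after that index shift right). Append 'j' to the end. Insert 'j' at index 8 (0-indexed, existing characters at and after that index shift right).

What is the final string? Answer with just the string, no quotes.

Applying each edit step by step:
Start: "hfbeid"
Op 1 (delete idx 3 = 'e'): "hfbeid" -> "hfbid"
Op 2 (insert 'i' at idx 4): "hfbid" -> "hfbiid"
Op 3 (insert 'h' at idx 3): "hfbiid" -> "hfbhiid"
Op 4 (append 'j'): "hfbhiid" -> "hfbhiidj"
Op 5 (insert 'j' at idx 8): "hfbhiidj" -> "hfbhiidjj"

Answer: hfbhiidjj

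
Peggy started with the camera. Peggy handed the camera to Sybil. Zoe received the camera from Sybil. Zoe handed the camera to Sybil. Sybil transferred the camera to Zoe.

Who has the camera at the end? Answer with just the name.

Answer: Zoe

Derivation:
Tracking the camera through each event:
Start: Peggy has the camera.
After event 1: Sybil has the camera.
After event 2: Zoe has the camera.
After event 3: Sybil has the camera.
After event 4: Zoe has the camera.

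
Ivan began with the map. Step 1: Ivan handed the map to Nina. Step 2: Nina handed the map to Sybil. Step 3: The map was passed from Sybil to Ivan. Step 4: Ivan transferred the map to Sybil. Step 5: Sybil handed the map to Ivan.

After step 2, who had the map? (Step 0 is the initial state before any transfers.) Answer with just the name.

Tracking the map holder through step 2:
After step 0 (start): Ivan
After step 1: Nina
After step 2: Sybil

At step 2, the holder is Sybil.

Answer: Sybil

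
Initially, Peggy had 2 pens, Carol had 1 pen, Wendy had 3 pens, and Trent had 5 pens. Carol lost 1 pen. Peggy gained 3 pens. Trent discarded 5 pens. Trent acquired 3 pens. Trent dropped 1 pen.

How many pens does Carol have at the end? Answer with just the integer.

Tracking counts step by step:
Start: Peggy=2, Carol=1, Wendy=3, Trent=5
Event 1 (Carol -1): Carol: 1 -> 0. State: Peggy=2, Carol=0, Wendy=3, Trent=5
Event 2 (Peggy +3): Peggy: 2 -> 5. State: Peggy=5, Carol=0, Wendy=3, Trent=5
Event 3 (Trent -5): Trent: 5 -> 0. State: Peggy=5, Carol=0, Wendy=3, Trent=0
Event 4 (Trent +3): Trent: 0 -> 3. State: Peggy=5, Carol=0, Wendy=3, Trent=3
Event 5 (Trent -1): Trent: 3 -> 2. State: Peggy=5, Carol=0, Wendy=3, Trent=2

Carol's final count: 0

Answer: 0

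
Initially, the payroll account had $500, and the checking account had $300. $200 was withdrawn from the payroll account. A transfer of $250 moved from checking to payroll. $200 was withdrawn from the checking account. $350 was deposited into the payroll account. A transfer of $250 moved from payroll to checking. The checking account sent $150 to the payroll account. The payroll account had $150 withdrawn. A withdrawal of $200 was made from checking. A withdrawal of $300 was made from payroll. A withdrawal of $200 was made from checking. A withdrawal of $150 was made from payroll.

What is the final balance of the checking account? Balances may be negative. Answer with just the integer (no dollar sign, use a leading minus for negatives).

Tracking account balances step by step:
Start: payroll=500, checking=300
Event 1 (withdraw 200 from payroll): payroll: 500 - 200 = 300. Balances: payroll=300, checking=300
Event 2 (transfer 250 checking -> payroll): checking: 300 - 250 = 50, payroll: 300 + 250 = 550. Balances: payroll=550, checking=50
Event 3 (withdraw 200 from checking): checking: 50 - 200 = -150. Balances: payroll=550, checking=-150
Event 4 (deposit 350 to payroll): payroll: 550 + 350 = 900. Balances: payroll=900, checking=-150
Event 5 (transfer 250 payroll -> checking): payroll: 900 - 250 = 650, checking: -150 + 250 = 100. Balances: payroll=650, checking=100
Event 6 (transfer 150 checking -> payroll): checking: 100 - 150 = -50, payroll: 650 + 150 = 800. Balances: payroll=800, checking=-50
Event 7 (withdraw 150 from payroll): payroll: 800 - 150 = 650. Balances: payroll=650, checking=-50
Event 8 (withdraw 200 from checking): checking: -50 - 200 = -250. Balances: payroll=650, checking=-250
Event 9 (withdraw 300 from payroll): payroll: 650 - 300 = 350. Balances: payroll=350, checking=-250
Event 10 (withdraw 200 from checking): checking: -250 - 200 = -450. Balances: payroll=350, checking=-450
Event 11 (withdraw 150 from payroll): payroll: 350 - 150 = 200. Balances: payroll=200, checking=-450

Final balance of checking: -450

Answer: -450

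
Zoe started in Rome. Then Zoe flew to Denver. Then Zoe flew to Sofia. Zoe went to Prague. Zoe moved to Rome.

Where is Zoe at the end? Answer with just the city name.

Answer: Rome

Derivation:
Tracking Zoe's location:
Start: Zoe is in Rome.
After move 1: Rome -> Denver. Zoe is in Denver.
After move 2: Denver -> Sofia. Zoe is in Sofia.
After move 3: Sofia -> Prague. Zoe is in Prague.
After move 4: Prague -> Rome. Zoe is in Rome.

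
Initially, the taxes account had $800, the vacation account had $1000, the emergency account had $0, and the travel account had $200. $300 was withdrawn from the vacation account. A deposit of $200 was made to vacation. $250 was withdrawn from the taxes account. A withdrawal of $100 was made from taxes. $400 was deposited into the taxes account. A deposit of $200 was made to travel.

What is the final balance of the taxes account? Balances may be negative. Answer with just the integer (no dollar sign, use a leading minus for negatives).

Tracking account balances step by step:
Start: taxes=800, vacation=1000, emergency=0, travel=200
Event 1 (withdraw 300 from vacation): vacation: 1000 - 300 = 700. Balances: taxes=800, vacation=700, emergency=0, travel=200
Event 2 (deposit 200 to vacation): vacation: 700 + 200 = 900. Balances: taxes=800, vacation=900, emergency=0, travel=200
Event 3 (withdraw 250 from taxes): taxes: 800 - 250 = 550. Balances: taxes=550, vacation=900, emergency=0, travel=200
Event 4 (withdraw 100 from taxes): taxes: 550 - 100 = 450. Balances: taxes=450, vacation=900, emergency=0, travel=200
Event 5 (deposit 400 to taxes): taxes: 450 + 400 = 850. Balances: taxes=850, vacation=900, emergency=0, travel=200
Event 6 (deposit 200 to travel): travel: 200 + 200 = 400. Balances: taxes=850, vacation=900, emergency=0, travel=400

Final balance of taxes: 850

Answer: 850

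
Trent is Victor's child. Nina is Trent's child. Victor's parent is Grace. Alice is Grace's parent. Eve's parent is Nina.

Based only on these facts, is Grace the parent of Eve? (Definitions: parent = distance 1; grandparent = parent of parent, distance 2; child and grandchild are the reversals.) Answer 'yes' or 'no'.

Reconstructing the parent chain from the given facts:
  Alice -> Grace -> Victor -> Trent -> Nina -> Eve
(each arrow means 'parent of the next')
Positions in the chain (0 = top):
  position of Alice: 0
  position of Grace: 1
  position of Victor: 2
  position of Trent: 3
  position of Nina: 4
  position of Eve: 5

Grace is at position 1, Eve is at position 5; signed distance (j - i) = 4.
'parent' requires j - i = 1. Actual distance is 4, so the relation does NOT hold.

Answer: no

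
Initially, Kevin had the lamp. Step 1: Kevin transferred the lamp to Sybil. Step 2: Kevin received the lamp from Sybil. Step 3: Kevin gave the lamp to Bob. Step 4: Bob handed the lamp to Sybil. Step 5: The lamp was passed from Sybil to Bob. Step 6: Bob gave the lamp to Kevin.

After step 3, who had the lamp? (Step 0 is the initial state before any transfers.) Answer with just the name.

Answer: Bob

Derivation:
Tracking the lamp holder through step 3:
After step 0 (start): Kevin
After step 1: Sybil
After step 2: Kevin
After step 3: Bob

At step 3, the holder is Bob.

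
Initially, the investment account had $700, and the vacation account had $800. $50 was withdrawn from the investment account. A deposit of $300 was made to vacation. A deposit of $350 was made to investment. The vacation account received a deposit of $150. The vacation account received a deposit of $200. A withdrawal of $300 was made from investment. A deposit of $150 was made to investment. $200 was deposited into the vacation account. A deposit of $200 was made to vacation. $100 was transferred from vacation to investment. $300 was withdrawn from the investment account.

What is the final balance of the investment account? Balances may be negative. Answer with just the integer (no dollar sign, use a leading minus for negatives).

Answer: 650

Derivation:
Tracking account balances step by step:
Start: investment=700, vacation=800
Event 1 (withdraw 50 from investment): investment: 700 - 50 = 650. Balances: investment=650, vacation=800
Event 2 (deposit 300 to vacation): vacation: 800 + 300 = 1100. Balances: investment=650, vacation=1100
Event 3 (deposit 350 to investment): investment: 650 + 350 = 1000. Balances: investment=1000, vacation=1100
Event 4 (deposit 150 to vacation): vacation: 1100 + 150 = 1250. Balances: investment=1000, vacation=1250
Event 5 (deposit 200 to vacation): vacation: 1250 + 200 = 1450. Balances: investment=1000, vacation=1450
Event 6 (withdraw 300 from investment): investment: 1000 - 300 = 700. Balances: investment=700, vacation=1450
Event 7 (deposit 150 to investment): investment: 700 + 150 = 850. Balances: investment=850, vacation=1450
Event 8 (deposit 200 to vacation): vacation: 1450 + 200 = 1650. Balances: investment=850, vacation=1650
Event 9 (deposit 200 to vacation): vacation: 1650 + 200 = 1850. Balances: investment=850, vacation=1850
Event 10 (transfer 100 vacation -> investment): vacation: 1850 - 100 = 1750, investment: 850 + 100 = 950. Balances: investment=950, vacation=1750
Event 11 (withdraw 300 from investment): investment: 950 - 300 = 650. Balances: investment=650, vacation=1750

Final balance of investment: 650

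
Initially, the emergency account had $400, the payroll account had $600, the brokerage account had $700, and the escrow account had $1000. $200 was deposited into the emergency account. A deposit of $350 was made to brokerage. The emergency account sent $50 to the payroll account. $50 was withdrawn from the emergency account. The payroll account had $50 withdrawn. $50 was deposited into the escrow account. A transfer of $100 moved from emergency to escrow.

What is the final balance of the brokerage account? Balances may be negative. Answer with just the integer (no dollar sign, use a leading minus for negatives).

Tracking account balances step by step:
Start: emergency=400, payroll=600, brokerage=700, escrow=1000
Event 1 (deposit 200 to emergency): emergency: 400 + 200 = 600. Balances: emergency=600, payroll=600, brokerage=700, escrow=1000
Event 2 (deposit 350 to brokerage): brokerage: 700 + 350 = 1050. Balances: emergency=600, payroll=600, brokerage=1050, escrow=1000
Event 3 (transfer 50 emergency -> payroll): emergency: 600 - 50 = 550, payroll: 600 + 50 = 650. Balances: emergency=550, payroll=650, brokerage=1050, escrow=1000
Event 4 (withdraw 50 from emergency): emergency: 550 - 50 = 500. Balances: emergency=500, payroll=650, brokerage=1050, escrow=1000
Event 5 (withdraw 50 from payroll): payroll: 650 - 50 = 600. Balances: emergency=500, payroll=600, brokerage=1050, escrow=1000
Event 6 (deposit 50 to escrow): escrow: 1000 + 50 = 1050. Balances: emergency=500, payroll=600, brokerage=1050, escrow=1050
Event 7 (transfer 100 emergency -> escrow): emergency: 500 - 100 = 400, escrow: 1050 + 100 = 1150. Balances: emergency=400, payroll=600, brokerage=1050, escrow=1150

Final balance of brokerage: 1050

Answer: 1050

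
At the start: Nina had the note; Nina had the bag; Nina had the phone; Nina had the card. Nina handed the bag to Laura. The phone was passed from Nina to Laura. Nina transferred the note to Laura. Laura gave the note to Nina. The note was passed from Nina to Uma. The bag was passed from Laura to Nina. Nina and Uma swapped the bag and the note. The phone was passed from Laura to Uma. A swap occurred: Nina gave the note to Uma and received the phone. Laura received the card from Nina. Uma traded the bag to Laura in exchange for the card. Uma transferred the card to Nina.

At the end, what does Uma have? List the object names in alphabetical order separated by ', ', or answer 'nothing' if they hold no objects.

Answer: note

Derivation:
Tracking all object holders:
Start: note:Nina, bag:Nina, phone:Nina, card:Nina
Event 1 (give bag: Nina -> Laura). State: note:Nina, bag:Laura, phone:Nina, card:Nina
Event 2 (give phone: Nina -> Laura). State: note:Nina, bag:Laura, phone:Laura, card:Nina
Event 3 (give note: Nina -> Laura). State: note:Laura, bag:Laura, phone:Laura, card:Nina
Event 4 (give note: Laura -> Nina). State: note:Nina, bag:Laura, phone:Laura, card:Nina
Event 5 (give note: Nina -> Uma). State: note:Uma, bag:Laura, phone:Laura, card:Nina
Event 6 (give bag: Laura -> Nina). State: note:Uma, bag:Nina, phone:Laura, card:Nina
Event 7 (swap bag<->note: now bag:Uma, note:Nina). State: note:Nina, bag:Uma, phone:Laura, card:Nina
Event 8 (give phone: Laura -> Uma). State: note:Nina, bag:Uma, phone:Uma, card:Nina
Event 9 (swap note<->phone: now note:Uma, phone:Nina). State: note:Uma, bag:Uma, phone:Nina, card:Nina
Event 10 (give card: Nina -> Laura). State: note:Uma, bag:Uma, phone:Nina, card:Laura
Event 11 (swap bag<->card: now bag:Laura, card:Uma). State: note:Uma, bag:Laura, phone:Nina, card:Uma
Event 12 (give card: Uma -> Nina). State: note:Uma, bag:Laura, phone:Nina, card:Nina

Final state: note:Uma, bag:Laura, phone:Nina, card:Nina
Uma holds: note.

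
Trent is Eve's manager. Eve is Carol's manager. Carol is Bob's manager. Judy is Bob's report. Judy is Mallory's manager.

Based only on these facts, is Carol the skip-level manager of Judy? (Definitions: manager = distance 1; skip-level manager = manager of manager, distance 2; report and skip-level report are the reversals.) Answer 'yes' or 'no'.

Reconstructing the manager chain from the given facts:
  Trent -> Eve -> Carol -> Bob -> Judy -> Mallory
(each arrow means 'manager of the next')
Positions in the chain (0 = top):
  position of Trent: 0
  position of Eve: 1
  position of Carol: 2
  position of Bob: 3
  position of Judy: 4
  position of Mallory: 5

Carol is at position 2, Judy is at position 4; signed distance (j - i) = 2.
'skip-level manager' requires j - i = 2. Actual distance is 2, so the relation HOLDS.

Answer: yes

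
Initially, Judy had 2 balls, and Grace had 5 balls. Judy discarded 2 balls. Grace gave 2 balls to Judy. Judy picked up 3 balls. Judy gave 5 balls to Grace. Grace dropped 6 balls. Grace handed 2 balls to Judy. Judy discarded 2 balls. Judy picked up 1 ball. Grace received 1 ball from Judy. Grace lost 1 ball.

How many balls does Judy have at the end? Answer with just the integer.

Tracking counts step by step:
Start: Judy=2, Grace=5
Event 1 (Judy -2): Judy: 2 -> 0. State: Judy=0, Grace=5
Event 2 (Grace -> Judy, 2): Grace: 5 -> 3, Judy: 0 -> 2. State: Judy=2, Grace=3
Event 3 (Judy +3): Judy: 2 -> 5. State: Judy=5, Grace=3
Event 4 (Judy -> Grace, 5): Judy: 5 -> 0, Grace: 3 -> 8. State: Judy=0, Grace=8
Event 5 (Grace -6): Grace: 8 -> 2. State: Judy=0, Grace=2
Event 6 (Grace -> Judy, 2): Grace: 2 -> 0, Judy: 0 -> 2. State: Judy=2, Grace=0
Event 7 (Judy -2): Judy: 2 -> 0. State: Judy=0, Grace=0
Event 8 (Judy +1): Judy: 0 -> 1. State: Judy=1, Grace=0
Event 9 (Judy -> Grace, 1): Judy: 1 -> 0, Grace: 0 -> 1. State: Judy=0, Grace=1
Event 10 (Grace -1): Grace: 1 -> 0. State: Judy=0, Grace=0

Judy's final count: 0

Answer: 0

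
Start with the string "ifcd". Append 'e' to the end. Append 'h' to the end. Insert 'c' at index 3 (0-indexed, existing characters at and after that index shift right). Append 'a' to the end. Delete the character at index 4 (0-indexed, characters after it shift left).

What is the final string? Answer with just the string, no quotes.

Applying each edit step by step:
Start: "ifcd"
Op 1 (append 'e'): "ifcd" -> "ifcde"
Op 2 (append 'h'): "ifcde" -> "ifcdeh"
Op 3 (insert 'c' at idx 3): "ifcdeh" -> "ifccdeh"
Op 4 (append 'a'): "ifccdeh" -> "ifccdeha"
Op 5 (delete idx 4 = 'd'): "ifccdeha" -> "ifcceha"

Answer: ifcceha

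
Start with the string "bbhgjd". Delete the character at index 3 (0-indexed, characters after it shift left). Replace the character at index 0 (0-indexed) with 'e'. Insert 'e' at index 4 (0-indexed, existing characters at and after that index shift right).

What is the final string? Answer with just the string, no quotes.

Applying each edit step by step:
Start: "bbhgjd"
Op 1 (delete idx 3 = 'g'): "bbhgjd" -> "bbhjd"
Op 2 (replace idx 0: 'b' -> 'e'): "bbhjd" -> "ebhjd"
Op 3 (insert 'e' at idx 4): "ebhjd" -> "ebhjed"

Answer: ebhjed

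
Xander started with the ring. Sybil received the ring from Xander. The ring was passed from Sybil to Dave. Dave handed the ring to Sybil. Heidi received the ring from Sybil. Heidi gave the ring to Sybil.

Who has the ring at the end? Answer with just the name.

Answer: Sybil

Derivation:
Tracking the ring through each event:
Start: Xander has the ring.
After event 1: Sybil has the ring.
After event 2: Dave has the ring.
After event 3: Sybil has the ring.
After event 4: Heidi has the ring.
After event 5: Sybil has the ring.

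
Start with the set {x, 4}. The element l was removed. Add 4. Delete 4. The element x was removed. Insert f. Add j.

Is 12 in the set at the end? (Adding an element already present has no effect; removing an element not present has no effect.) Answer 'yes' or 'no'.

Answer: no

Derivation:
Tracking the set through each operation:
Start: {4, x}
Event 1 (remove l): not present, no change. Set: {4, x}
Event 2 (add 4): already present, no change. Set: {4, x}
Event 3 (remove 4): removed. Set: {x}
Event 4 (remove x): removed. Set: {}
Event 5 (add f): added. Set: {f}
Event 6 (add j): added. Set: {f, j}

Final set: {f, j} (size 2)
12 is NOT in the final set.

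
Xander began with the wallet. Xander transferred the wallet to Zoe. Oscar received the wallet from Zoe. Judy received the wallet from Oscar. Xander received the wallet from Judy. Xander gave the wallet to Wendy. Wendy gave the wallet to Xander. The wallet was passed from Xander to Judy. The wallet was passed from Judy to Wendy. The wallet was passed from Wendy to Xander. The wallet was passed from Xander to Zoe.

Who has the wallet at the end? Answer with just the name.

Answer: Zoe

Derivation:
Tracking the wallet through each event:
Start: Xander has the wallet.
After event 1: Zoe has the wallet.
After event 2: Oscar has the wallet.
After event 3: Judy has the wallet.
After event 4: Xander has the wallet.
After event 5: Wendy has the wallet.
After event 6: Xander has the wallet.
After event 7: Judy has the wallet.
After event 8: Wendy has the wallet.
After event 9: Xander has the wallet.
After event 10: Zoe has the wallet.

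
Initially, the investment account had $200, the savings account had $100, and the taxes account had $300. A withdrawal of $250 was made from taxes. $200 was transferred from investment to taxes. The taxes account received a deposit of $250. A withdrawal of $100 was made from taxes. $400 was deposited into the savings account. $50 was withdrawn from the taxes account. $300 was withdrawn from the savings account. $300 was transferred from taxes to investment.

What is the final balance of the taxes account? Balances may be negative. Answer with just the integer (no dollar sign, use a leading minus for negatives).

Tracking account balances step by step:
Start: investment=200, savings=100, taxes=300
Event 1 (withdraw 250 from taxes): taxes: 300 - 250 = 50. Balances: investment=200, savings=100, taxes=50
Event 2 (transfer 200 investment -> taxes): investment: 200 - 200 = 0, taxes: 50 + 200 = 250. Balances: investment=0, savings=100, taxes=250
Event 3 (deposit 250 to taxes): taxes: 250 + 250 = 500. Balances: investment=0, savings=100, taxes=500
Event 4 (withdraw 100 from taxes): taxes: 500 - 100 = 400. Balances: investment=0, savings=100, taxes=400
Event 5 (deposit 400 to savings): savings: 100 + 400 = 500. Balances: investment=0, savings=500, taxes=400
Event 6 (withdraw 50 from taxes): taxes: 400 - 50 = 350. Balances: investment=0, savings=500, taxes=350
Event 7 (withdraw 300 from savings): savings: 500 - 300 = 200. Balances: investment=0, savings=200, taxes=350
Event 8 (transfer 300 taxes -> investment): taxes: 350 - 300 = 50, investment: 0 + 300 = 300. Balances: investment=300, savings=200, taxes=50

Final balance of taxes: 50

Answer: 50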